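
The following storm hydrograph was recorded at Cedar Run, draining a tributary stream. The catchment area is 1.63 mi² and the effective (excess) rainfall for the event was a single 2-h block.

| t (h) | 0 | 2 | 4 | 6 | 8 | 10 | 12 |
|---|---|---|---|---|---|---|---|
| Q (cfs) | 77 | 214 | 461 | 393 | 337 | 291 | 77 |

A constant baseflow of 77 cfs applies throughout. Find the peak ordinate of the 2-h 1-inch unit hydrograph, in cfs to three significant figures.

Direct runoff: 0.0, 137.0, 384.0, 316.0, 260.0, 214.0, 0.0 cfs; ΣQ_DR = 1311 cfs, peak = 384.0 cfs.
Runoff depth d = ΣQ_DR·Δt / A = 1311 × 7200 / (1.63 mi²) = 2.493 in.
The 1-inch UH is the DRH scaled by (1 in)/d, so U_p = 384.0 × 1/2.493 = 154 cfs.

U_p ≈ 154 cfs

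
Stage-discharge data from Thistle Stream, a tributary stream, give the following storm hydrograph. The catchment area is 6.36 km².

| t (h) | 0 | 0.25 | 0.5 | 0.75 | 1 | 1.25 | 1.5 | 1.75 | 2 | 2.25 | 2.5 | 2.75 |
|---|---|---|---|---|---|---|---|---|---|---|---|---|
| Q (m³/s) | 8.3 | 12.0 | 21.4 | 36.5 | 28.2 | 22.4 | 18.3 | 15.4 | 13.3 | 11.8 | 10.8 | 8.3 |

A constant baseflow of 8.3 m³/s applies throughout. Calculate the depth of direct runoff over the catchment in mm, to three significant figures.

Direct runoff: 0.0, 3.7, 13.1, 28.2, 19.9, 14.1, 10.0, 7.1, 5.0, 3.5, 2.5, 0.0 m³/s; ΣQ_DR = 107.1 m³/s.
V = ΣQ_DR · Δt = 107.1 × 900 s = 96390 m³.
Over A = 6.36 km², depth = V / A = 15.2 mm.

d ≈ 15.2 mm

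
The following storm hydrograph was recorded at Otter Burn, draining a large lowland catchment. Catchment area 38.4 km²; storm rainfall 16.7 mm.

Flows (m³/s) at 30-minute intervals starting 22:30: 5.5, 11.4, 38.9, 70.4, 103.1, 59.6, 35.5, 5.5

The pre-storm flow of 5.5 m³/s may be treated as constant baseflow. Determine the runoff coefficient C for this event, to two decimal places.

C ≈ 0.80

ΣQ_DR = 285.9 m³/s; V = ΣQ_DR·Δt = 5.146 × 10^5 m³.
Runoff depth d = V / A = 13.40 mm.
C = d / P = 13.40 / 16.7 = 0.80.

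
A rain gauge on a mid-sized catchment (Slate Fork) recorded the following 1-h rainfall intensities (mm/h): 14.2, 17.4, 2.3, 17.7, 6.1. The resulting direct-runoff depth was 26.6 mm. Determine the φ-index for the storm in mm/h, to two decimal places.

Only the 3 blocks with intensity above φ contribute runoff: 14.2, 17.4, 17.7 mm/h.
Σ(I−φ)·Δt = d  ⇒  (14.2+17.4+17.7 − 3φ)·1 = 26.6
φ = (49.30 − 26.6/1) / 3 = 7.57 mm/h.

φ ≈ 7.57 mm/h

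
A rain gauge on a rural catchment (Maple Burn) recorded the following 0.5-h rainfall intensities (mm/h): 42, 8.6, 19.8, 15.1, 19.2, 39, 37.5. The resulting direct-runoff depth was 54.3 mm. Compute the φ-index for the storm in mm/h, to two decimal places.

φ ≈ 10.67 mm/h

Only the 6 blocks with intensity above φ contribute runoff: 42, 19.8, 15.1, 19.2, 39, 37.5 mm/h.
Σ(I−φ)·Δt = d  ⇒  (42+19.8+15.1+19.2+39+37.5 − 6φ)·0.5 = 54.3
φ = (172.6 − 54.3/0.5) / 6 = 10.67 mm/h.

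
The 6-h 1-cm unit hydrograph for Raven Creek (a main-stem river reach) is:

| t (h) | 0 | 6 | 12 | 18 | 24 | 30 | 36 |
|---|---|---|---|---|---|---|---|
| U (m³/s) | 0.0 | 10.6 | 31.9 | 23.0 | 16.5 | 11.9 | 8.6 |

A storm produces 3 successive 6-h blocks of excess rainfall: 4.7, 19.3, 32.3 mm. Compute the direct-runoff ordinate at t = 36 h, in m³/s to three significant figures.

Q ≈ 80.3 m³/s

By discrete convolution, Q_j = Σ (P_i / 10 mm) · U_{j−i}.
At t = 36 h (j=6): Q = (4.7/10)·8.6 + (19.3/10)·11.9 + (32.3/10)·16.5 = 80.3 m³/s.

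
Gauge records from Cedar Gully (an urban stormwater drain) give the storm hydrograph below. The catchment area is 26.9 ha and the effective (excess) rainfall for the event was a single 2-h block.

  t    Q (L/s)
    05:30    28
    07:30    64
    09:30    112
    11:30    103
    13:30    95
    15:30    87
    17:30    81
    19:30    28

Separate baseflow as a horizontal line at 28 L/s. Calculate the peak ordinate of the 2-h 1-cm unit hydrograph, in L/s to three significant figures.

Direct runoff: 0.0, 36.0, 84.0, 75.0, 67.0, 59.0, 53.0, 0.0 L/s; ΣQ_DR = 374.0 L/s, peak = 84.0 L/s.
Runoff depth d = ΣQ_DR·Δt / A = 374.0 × 7200 / (26.9 ha) = 10.01 mm.
The 1-cm UH is the DRH scaled by (10 mm)/d, so U_p = 84.0 × 10/10.01 = 83.9 L/s.

U_p ≈ 83.9 L/s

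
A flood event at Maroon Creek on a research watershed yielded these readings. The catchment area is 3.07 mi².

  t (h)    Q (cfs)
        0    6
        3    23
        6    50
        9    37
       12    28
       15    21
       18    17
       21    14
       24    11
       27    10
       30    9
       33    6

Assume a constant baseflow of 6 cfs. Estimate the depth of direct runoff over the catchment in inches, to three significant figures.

d ≈ 0.242 in

Direct runoff: 0.0, 17.0, 44.0, 31.0, 22.0, 15.0, 11.0, 8.0, 5.0, 4.0, 3.0, 0.0 cfs; ΣQ_DR = 160.0 cfs.
V = ΣQ_DR · Δt = 160.0 × 10800 s = 1.728 × 10^6 ft³.
Over A = 3.07 mi², depth = V / A = 0.242 in.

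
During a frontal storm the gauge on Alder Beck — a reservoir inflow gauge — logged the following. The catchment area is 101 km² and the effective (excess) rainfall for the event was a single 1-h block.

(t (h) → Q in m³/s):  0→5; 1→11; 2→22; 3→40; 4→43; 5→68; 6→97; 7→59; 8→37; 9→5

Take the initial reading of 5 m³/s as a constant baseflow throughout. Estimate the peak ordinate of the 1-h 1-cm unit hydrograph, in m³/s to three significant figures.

U_p ≈ 76.6 m³/s

Direct runoff: 0.0, 6.0, 17.0, 35.0, 38.0, 63.0, 92.0, 54.0, 32.0, 0.0 m³/s; ΣQ_DR = 337.0 m³/s, peak = 92.0 m³/s.
Runoff depth d = ΣQ_DR·Δt / A = 337.0 × 3600 / (101 km²) = 12.01 mm.
The 1-cm UH is the DRH scaled by (10 mm)/d, so U_p = 92.0 × 10/12.01 = 76.6 m³/s.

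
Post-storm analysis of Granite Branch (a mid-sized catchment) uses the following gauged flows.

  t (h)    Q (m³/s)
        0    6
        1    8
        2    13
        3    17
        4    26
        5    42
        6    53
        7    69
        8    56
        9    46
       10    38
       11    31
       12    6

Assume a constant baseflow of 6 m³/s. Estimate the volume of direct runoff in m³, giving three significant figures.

V ≈ 1.20 × 10^6 m³

Direct-runoff ordinates (Q − Q_b): 0.0, 2.0, 7.0, 11.0, 20.0, 36.0, 47.0, 63.0, 50.0, 40.0, 32.0, 25.0, 0.0 m³/s.
ΣQ_DR = 333.0 m³/s.
With Δt = 1 h = 3600 s, V = ΣQ_DR · Δt = 333.0 × 3600 = 1.20 × 10^6 m³.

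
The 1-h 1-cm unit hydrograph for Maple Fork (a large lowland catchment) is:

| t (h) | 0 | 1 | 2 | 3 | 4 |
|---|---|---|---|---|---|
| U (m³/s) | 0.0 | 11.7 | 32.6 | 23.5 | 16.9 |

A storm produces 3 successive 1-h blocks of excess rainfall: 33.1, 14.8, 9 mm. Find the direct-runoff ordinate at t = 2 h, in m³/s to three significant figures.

Q ≈ 125 m³/s

By discrete convolution, Q_j = Σ (P_i / 10 mm) · U_{j−i}.
At t = 2 h (j=2): Q = (33.1/10)·32.6 + (14.8/10)·11.7 + (9/10)·0.0 = 125 m³/s.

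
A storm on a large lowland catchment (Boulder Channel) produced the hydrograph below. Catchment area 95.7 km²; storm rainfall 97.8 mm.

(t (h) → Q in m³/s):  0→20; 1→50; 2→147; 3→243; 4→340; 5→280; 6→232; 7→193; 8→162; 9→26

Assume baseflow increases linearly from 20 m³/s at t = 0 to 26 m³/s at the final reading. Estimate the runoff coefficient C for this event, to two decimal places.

C ≈ 0.56

ΣQ_DR = 1463 m³/s; V = ΣQ_DR·Δt = 5.267 × 10^6 m³.
Runoff depth d = V / A = 55.03 mm.
C = d / P = 55.03 / 97.8 = 0.56.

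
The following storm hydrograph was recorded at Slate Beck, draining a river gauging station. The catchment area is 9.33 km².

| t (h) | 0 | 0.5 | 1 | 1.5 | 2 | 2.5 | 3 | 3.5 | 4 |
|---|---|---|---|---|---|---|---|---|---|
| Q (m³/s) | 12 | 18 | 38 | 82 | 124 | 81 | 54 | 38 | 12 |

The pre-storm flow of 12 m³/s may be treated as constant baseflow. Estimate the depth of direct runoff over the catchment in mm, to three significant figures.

d ≈ 67.7 mm

Direct runoff: 0.0, 6.0, 26.0, 70.0, 112.0, 69.0, 42.0, 26.0, 0.0 m³/s; ΣQ_DR = 351.0 m³/s.
V = ΣQ_DR · Δt = 351.0 × 1800 s = 6.318 × 10^5 m³.
Over A = 9.33 km², depth = V / A = 67.7 mm.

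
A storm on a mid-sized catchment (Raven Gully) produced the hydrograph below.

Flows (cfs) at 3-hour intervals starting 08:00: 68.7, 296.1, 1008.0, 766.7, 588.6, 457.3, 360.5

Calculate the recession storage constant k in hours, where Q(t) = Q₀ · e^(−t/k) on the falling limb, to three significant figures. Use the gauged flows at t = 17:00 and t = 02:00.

On the falling limb, Q drops from 766.7 to 360.5 cfs between t = 17:00 and t = 02:00 (Δt = 9 h).
k = −Δt / ln(Q₂/Q₁) = −9 / ln(360.5/766.7) = 11.9 h.

k ≈ 11.9 h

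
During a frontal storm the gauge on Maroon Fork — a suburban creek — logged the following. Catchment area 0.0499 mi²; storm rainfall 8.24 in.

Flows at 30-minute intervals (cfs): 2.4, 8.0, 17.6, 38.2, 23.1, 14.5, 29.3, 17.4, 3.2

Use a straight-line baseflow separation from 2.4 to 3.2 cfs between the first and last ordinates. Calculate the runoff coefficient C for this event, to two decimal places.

ΣQ_DR = 128.5 cfs; V = ΣQ_DR·Δt = 2.313 × 10^5 ft³.
Runoff depth d = V / A = 1.995 in.
C = d / P = 1.995 / 8.24 = 0.24.

C ≈ 0.24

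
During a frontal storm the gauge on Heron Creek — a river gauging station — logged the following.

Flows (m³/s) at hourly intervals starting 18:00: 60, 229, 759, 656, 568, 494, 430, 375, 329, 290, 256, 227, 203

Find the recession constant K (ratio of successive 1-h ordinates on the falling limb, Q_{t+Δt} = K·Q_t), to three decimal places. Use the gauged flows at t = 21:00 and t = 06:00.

K ≈ 0.878

Using the recession-limb readings at t = 21:00 and t = 06:00: Q falls from 656 to 203 m³/s over 9 intervals.
K = (Q₂/Q₁)^(1/9) = (203/656)^(1/9) = 0.878.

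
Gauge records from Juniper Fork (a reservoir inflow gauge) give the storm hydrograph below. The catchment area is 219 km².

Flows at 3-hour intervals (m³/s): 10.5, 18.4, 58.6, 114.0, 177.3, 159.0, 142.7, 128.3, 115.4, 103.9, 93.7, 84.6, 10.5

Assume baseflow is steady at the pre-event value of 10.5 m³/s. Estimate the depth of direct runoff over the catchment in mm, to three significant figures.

d ≈ 53.3 mm

Direct runoff: 0.0, 7.9, 48.1, 103.5, 166.8, 148.5, 132.2, 117.8, 104.9, 93.4, 83.2, 74.1, 0.0 m³/s; ΣQ_DR = 1080 m³/s.
V = ΣQ_DR · Δt = 1080 × 10800 s = 1.167 × 10^7 m³.
Over A = 219 km², depth = V / A = 53.3 mm.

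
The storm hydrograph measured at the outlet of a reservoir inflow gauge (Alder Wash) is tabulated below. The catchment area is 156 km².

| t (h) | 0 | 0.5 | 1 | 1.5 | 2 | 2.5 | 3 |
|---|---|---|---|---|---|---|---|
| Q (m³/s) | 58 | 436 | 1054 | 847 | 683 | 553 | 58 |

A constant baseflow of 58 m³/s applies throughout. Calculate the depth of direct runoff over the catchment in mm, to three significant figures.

d ≈ 37.9 mm

Direct runoff: 0.0, 378.0, 996.0, 789.0, 625.0, 495.0, 0.0 m³/s; ΣQ_DR = 3283 m³/s.
V = ΣQ_DR · Δt = 3283 × 1800 s = 5.909 × 10^6 m³.
Over A = 156 km², depth = V / A = 37.9 mm.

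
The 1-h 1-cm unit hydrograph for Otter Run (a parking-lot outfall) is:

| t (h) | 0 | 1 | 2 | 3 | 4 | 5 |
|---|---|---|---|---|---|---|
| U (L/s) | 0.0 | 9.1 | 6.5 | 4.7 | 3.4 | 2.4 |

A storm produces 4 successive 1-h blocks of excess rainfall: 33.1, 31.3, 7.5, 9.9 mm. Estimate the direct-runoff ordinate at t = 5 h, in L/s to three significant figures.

Q ≈ 28.5 L/s

By discrete convolution, Q_j = Σ (P_i / 10 mm) · U_{j−i}.
At t = 5 h (j=5): Q = (33.1/10)·2.4 + (31.3/10)·3.4 + (7.5/10)·4.7 + (9.9/10)·6.5 = 28.5 L/s.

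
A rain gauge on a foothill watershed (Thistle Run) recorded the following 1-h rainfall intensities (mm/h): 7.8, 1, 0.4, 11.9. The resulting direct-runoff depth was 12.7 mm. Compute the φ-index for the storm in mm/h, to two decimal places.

φ ≈ 3.50 mm/h

Only the 2 blocks with intensity above φ contribute runoff: 7.8, 11.9 mm/h.
Σ(I−φ)·Δt = d  ⇒  (7.8+11.9 − 2φ)·1 = 12.7
φ = (19.70 − 12.7/1) / 2 = 3.50 mm/h.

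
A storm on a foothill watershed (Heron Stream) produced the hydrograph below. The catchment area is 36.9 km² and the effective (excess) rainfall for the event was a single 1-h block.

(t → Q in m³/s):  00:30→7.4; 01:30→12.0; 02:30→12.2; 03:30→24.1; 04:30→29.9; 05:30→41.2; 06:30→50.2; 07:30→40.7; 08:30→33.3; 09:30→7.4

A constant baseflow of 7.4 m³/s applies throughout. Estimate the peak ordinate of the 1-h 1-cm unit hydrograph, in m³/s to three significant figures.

U_p ≈ 23.8 m³/s

Direct runoff: 0.0, 4.6, 4.8, 16.7, 22.5, 33.8, 42.8, 33.3, 25.9, 0.0 m³/s; ΣQ_DR = 184.4 m³/s, peak = 42.8 m³/s.
Runoff depth d = ΣQ_DR·Δt / A = 184.4 × 3600 / (36.9 km²) = 17.99 mm.
The 1-cm UH is the DRH scaled by (10 mm)/d, so U_p = 42.8 × 10/17.99 = 23.8 m³/s.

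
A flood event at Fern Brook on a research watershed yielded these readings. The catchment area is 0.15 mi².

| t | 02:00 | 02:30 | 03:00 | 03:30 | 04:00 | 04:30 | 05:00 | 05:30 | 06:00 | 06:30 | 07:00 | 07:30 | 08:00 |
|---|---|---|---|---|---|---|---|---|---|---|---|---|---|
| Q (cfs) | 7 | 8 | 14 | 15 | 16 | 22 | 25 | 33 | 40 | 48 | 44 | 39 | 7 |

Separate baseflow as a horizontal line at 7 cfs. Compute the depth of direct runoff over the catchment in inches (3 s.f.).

Direct runoff: 0.0, 1.0, 7.0, 8.0, 9.0, 15.0, 18.0, 26.0, 33.0, 41.0, 37.0, 32.0, 0.0 cfs; ΣQ_DR = 227.0 cfs.
V = ΣQ_DR · Δt = 227.0 × 1800 s = 4.086 × 10^5 ft³.
Over A = 0.15 mi², depth = V / A = 1.17 in.

d ≈ 1.17 in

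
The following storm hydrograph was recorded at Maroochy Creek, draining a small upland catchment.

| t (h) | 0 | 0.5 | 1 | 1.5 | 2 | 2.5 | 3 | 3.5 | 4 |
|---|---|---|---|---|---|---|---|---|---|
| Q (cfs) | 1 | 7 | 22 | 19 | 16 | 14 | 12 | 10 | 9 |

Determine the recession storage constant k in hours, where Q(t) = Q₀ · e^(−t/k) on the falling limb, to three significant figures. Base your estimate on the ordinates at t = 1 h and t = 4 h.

k ≈ 3.36 h

On the falling limb, Q drops from 22 to 9 cfs between t = 1 h and t = 4 h (Δt = 3 h).
k = −Δt / ln(Q₂/Q₁) = −3 / ln(9/22) = 3.36 h.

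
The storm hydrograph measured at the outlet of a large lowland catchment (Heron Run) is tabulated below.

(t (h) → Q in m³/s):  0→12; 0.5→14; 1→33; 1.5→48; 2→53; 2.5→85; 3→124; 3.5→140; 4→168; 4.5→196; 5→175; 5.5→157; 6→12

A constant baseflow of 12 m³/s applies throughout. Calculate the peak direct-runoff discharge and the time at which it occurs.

Q_p = 184.0 m³/s at t = 4.5 h

Subtracting baseflow gives direct-runoff ordinates: 0.0, 2.0, 21.0, 36.0, 41.0, 73.0, 112.0, 128.0, 156.0, 184.0, 163.0, 145.0, 0.0 m³/s.
The maximum is 184.0 m³/s, occurring at the reading for t = 4.5 h.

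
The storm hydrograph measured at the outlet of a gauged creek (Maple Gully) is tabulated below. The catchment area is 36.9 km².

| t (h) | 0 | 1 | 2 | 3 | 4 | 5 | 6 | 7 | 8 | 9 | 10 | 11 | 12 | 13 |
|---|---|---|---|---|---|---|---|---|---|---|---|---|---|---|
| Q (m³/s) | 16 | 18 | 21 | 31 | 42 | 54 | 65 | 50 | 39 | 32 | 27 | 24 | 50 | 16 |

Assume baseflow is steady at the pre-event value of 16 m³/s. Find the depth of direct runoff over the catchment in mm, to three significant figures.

d ≈ 25.5 mm

Direct runoff: 0.0, 2.0, 5.0, 15.0, 26.0, 38.0, 49.0, 34.0, 23.0, 16.0, 11.0, 8.0, 34.0, 0.0 m³/s; ΣQ_DR = 261.0 m³/s.
V = ΣQ_DR · Δt = 261.0 × 3600 s = 9.396 × 10^5 m³.
Over A = 36.9 km², depth = V / A = 25.5 mm.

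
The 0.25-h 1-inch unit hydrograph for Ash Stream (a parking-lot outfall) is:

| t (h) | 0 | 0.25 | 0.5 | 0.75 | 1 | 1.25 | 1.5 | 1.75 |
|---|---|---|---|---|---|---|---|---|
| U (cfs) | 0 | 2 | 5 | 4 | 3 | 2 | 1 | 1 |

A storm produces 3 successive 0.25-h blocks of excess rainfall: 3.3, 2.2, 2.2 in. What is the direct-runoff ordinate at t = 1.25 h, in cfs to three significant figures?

Q ≈ 22.0 cfs

By discrete convolution, Q_j = Σ (P_i / 1 in) · U_{j−i}.
At t = 1.25 h (j=5): Q = (3.3/1)·2 + (2.2/1)·3 + (2.2/1)·4 = 22.0 cfs.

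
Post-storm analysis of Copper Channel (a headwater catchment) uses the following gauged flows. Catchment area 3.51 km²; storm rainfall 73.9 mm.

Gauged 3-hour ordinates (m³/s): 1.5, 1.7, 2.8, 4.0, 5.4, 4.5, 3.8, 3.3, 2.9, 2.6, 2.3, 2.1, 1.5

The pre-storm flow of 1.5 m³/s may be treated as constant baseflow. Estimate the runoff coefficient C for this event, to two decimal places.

C ≈ 0.79

ΣQ_DR = 18.90 m³/s; V = ΣQ_DR·Δt = 2.041 × 10^5 m³.
Runoff depth d = V / A = 58.15 mm.
C = d / P = 58.15 / 73.9 = 0.79.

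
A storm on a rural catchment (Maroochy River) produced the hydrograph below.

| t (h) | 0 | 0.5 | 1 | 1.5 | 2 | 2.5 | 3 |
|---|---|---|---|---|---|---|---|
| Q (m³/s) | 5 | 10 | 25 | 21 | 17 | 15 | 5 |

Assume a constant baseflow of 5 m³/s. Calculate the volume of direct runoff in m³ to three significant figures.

V ≈ 1.13 × 10^5 m³

Direct-runoff ordinates (Q − Q_b): 0.0, 5.0, 20.0, 16.0, 12.0, 10.0, 0.0 m³/s.
ΣQ_DR = 63.00 m³/s.
With Δt = 0.5 h = 1800 s, V = ΣQ_DR · Δt = 63.00 × 1800 = 1.13 × 10^5 m³.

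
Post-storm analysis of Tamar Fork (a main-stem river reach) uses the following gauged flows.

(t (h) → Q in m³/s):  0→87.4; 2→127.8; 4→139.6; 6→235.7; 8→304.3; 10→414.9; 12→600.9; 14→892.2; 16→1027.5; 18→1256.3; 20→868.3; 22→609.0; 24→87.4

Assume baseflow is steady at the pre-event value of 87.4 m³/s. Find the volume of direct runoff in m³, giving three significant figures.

Direct-runoff ordinates (Q − Q_b): 0.0, 40.4, 52.2, 148.3, 216.9, 327.5, 513.5, 804.8, 940.1, 1168.9, 780.9, 521.6, 0.0 m³/s.
ΣQ_DR = 5515 m³/s.
With Δt = 2 h = 7200 s, V = ΣQ_DR · Δt = 5515 × 7200 = 3.97 × 10^7 m³.

V ≈ 3.97 × 10^7 m³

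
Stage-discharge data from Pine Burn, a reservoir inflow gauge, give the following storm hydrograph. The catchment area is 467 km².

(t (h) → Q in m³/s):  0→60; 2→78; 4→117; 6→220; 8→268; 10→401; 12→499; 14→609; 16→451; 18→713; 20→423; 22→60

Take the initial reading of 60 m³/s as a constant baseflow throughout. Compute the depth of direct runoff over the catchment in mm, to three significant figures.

d ≈ 49.0 mm

Direct runoff: 0.0, 18.0, 57.0, 160.0, 208.0, 341.0, 439.0, 549.0, 391.0, 653.0, 363.0, 0.0 m³/s; ΣQ_DR = 3179 m³/s.
V = ΣQ_DR · Δt = 3179 × 7200 s = 2.289 × 10^7 m³.
Over A = 467 km², depth = V / A = 49.0 mm.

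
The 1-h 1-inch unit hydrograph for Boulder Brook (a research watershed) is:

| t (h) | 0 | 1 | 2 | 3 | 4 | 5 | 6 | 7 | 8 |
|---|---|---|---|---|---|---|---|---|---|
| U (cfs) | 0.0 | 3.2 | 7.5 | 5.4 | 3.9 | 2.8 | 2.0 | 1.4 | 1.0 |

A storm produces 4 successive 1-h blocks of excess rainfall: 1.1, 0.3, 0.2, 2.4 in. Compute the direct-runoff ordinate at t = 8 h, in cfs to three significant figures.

By discrete convolution, Q_j = Σ (P_i / 1 in) · U_{j−i}.
At t = 8 h (j=8): Q = (1.1/1)·1.0 + (0.3/1)·1.4 + (0.2/1)·2.0 + (2.4/1)·2.8 = 8.64 cfs.

Q ≈ 8.64 cfs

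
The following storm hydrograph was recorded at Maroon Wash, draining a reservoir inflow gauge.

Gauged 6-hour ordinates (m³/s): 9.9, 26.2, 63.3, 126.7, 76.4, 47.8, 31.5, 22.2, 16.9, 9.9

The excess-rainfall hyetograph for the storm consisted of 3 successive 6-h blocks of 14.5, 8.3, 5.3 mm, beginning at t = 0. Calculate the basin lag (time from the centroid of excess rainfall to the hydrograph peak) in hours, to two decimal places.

t_L ≈ 10.96 h

Centroid of excess rainfall: t_c = Σ P_i·t̄_i / ΣP_i = 7.0356 h (block centres at 3, 9, 15 h).
Hydrograph peak occurs at t = 18 h, so basin lag t_L = 18 − 7.0356 = 10.96 h.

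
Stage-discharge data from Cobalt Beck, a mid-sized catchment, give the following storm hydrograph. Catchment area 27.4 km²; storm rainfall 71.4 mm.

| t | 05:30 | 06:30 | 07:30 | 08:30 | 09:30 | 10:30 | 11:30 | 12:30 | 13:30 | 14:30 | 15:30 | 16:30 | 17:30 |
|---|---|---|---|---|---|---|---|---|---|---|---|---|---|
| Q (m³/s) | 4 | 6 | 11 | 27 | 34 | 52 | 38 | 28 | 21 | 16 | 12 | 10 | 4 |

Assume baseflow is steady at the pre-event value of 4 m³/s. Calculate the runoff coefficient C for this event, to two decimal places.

ΣQ_DR = 211.0 m³/s; V = ΣQ_DR·Δt = 7.596 × 10^5 m³.
Runoff depth d = V / A = 27.72 mm.
C = d / P = 27.72 / 71.4 = 0.39.

C ≈ 0.39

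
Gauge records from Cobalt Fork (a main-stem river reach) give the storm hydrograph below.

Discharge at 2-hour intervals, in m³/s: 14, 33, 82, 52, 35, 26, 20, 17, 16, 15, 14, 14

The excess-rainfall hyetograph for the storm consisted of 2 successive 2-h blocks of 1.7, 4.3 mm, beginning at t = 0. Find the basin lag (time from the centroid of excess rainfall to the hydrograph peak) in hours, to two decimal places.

t_L ≈ 1.57 h

Centroid of excess rainfall: t_c = Σ P_i·t̄_i / ΣP_i = 2.4333 h (block centres at 1, 3 h).
Hydrograph peak occurs at t = 4 h, so basin lag t_L = 4 − 2.4333 = 1.57 h.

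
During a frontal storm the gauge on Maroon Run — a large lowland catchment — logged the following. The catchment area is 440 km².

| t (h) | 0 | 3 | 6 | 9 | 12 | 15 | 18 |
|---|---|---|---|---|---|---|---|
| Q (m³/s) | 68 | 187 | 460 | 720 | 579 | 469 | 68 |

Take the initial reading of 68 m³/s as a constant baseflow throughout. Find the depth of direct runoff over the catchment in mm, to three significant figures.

d ≈ 50.9 mm

Direct runoff: 0.0, 119.0, 392.0, 652.0, 511.0, 401.0, 0.0 m³/s; ΣQ_DR = 2075 m³/s.
V = ΣQ_DR · Δt = 2075 × 10800 s = 2.241 × 10^7 m³.
Over A = 440 km², depth = V / A = 50.9 mm.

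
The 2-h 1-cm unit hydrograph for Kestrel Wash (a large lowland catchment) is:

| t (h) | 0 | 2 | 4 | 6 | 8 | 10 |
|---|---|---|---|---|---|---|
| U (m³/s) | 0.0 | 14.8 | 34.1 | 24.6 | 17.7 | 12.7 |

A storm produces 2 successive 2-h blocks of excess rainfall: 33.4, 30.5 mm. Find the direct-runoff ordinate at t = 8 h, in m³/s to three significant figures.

By discrete convolution, Q_j = Σ (P_i / 10 mm) · U_{j−i}.
At t = 8 h (j=4): Q = (33.4/10)·17.7 + (30.5/10)·24.6 = 134 m³/s.

Q ≈ 134 m³/s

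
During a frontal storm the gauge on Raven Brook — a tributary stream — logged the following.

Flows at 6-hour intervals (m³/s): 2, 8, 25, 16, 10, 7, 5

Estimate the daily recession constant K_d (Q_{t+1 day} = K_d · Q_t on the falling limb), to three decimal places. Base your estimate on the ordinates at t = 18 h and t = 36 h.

Between t = 18 h and t = 36 h the flow falls from 16 to 5 m³/s over 3×6 h = 18 h.
Per-interval ratio K = (5/16)^(1/3) = 0.6786; K_d = K^(24/6) = 0.212.

K_d ≈ 0.212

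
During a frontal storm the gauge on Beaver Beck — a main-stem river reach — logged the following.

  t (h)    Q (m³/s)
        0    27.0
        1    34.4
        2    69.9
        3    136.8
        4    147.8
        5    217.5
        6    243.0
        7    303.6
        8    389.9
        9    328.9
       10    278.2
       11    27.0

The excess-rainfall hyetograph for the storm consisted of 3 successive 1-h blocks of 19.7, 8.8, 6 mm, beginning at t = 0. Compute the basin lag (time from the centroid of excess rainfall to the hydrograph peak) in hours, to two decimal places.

Centroid of excess rainfall: t_c = Σ P_i·t̄_i / ΣP_i = 1.1029 h (block centres at 0.5, 1.5, 2.5 h).
Hydrograph peak occurs at t = 8 h, so basin lag t_L = 8 − 1.1029 = 6.90 h.

t_L ≈ 6.90 h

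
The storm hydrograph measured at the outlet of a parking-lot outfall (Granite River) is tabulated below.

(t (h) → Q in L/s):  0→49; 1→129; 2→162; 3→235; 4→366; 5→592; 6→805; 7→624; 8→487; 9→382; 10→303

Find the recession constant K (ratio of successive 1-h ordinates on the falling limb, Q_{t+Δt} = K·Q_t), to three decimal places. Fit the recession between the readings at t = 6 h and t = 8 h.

K ≈ 0.778

Using the recession-limb readings at t = 6 h and t = 8 h: Q falls from 805 to 487 L/s over 2 intervals.
K = (Q₂/Q₁)^(1/2) = (487/805)^(1/2) = 0.778.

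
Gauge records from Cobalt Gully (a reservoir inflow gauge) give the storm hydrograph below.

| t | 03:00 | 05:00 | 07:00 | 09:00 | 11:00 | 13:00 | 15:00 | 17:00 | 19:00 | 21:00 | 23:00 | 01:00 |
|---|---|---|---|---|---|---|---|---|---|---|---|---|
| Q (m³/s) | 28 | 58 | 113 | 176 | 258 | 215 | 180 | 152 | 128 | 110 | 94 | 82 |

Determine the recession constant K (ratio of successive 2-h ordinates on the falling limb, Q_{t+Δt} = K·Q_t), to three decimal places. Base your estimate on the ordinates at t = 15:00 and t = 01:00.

K ≈ 0.854

Using the recession-limb readings at t = 15:00 and t = 01:00: Q falls from 180 to 82 m³/s over 5 intervals.
K = (Q₂/Q₁)^(1/5) = (82/180)^(1/5) = 0.854.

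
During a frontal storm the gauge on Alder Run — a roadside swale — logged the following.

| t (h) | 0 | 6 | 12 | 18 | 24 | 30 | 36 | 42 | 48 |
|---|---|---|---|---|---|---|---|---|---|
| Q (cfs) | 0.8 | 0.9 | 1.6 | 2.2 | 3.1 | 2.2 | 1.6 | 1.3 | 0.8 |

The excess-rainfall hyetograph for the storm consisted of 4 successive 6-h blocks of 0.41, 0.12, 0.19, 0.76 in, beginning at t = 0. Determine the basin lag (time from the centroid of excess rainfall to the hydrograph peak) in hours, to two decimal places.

t_L ≈ 9.73 h

Centroid of excess rainfall: t_c = Σ P_i·t̄_i / ΣP_i = 14.2703 h (block centres at 3, 9, 15, 21 h).
Hydrograph peak occurs at t = 24 h, so basin lag t_L = 24 − 14.2703 = 9.73 h.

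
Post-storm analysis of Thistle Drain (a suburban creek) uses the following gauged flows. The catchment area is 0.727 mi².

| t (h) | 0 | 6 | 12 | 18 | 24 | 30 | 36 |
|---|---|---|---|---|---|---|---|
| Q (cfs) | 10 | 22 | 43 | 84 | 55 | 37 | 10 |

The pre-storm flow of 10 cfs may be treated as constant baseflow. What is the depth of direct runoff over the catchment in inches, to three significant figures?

d ≈ 2.44 in

Direct runoff: 0.0, 12.0, 33.0, 74.0, 45.0, 27.0, 0.0 cfs; ΣQ_DR = 191.0 cfs.
V = ΣQ_DR · Δt = 191.0 × 21600 s = 4.126 × 10^6 ft³.
Over A = 0.727 mi², depth = V / A = 2.44 in.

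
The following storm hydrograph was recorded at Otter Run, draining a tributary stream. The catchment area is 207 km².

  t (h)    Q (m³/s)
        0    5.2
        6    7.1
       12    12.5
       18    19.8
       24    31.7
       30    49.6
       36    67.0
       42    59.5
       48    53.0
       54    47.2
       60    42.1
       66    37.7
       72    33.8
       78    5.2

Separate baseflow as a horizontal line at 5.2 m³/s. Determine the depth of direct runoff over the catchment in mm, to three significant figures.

d ≈ 41.6 mm

Direct runoff: 0.0, 1.9, 7.3, 14.6, 26.5, 44.4, 61.8, 54.3, 47.8, 42.0, 36.9, 32.5, 28.6, 0.0 m³/s; ΣQ_DR = 398.6 m³/s.
V = ΣQ_DR · Δt = 398.6 × 21600 s = 8.610 × 10^6 m³.
Over A = 207 km², depth = V / A = 41.6 mm.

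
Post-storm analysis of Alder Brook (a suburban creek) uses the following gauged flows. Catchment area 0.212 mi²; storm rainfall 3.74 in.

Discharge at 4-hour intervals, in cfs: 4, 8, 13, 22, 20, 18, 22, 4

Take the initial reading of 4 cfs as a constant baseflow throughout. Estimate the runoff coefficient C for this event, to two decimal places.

C ≈ 0.62

ΣQ_DR = 79.00 cfs; V = ΣQ_DR·Δt = 1.138 × 10^6 ft³.
Runoff depth d = V / A = 2.310 in.
C = d / P = 2.310 / 3.74 = 0.62.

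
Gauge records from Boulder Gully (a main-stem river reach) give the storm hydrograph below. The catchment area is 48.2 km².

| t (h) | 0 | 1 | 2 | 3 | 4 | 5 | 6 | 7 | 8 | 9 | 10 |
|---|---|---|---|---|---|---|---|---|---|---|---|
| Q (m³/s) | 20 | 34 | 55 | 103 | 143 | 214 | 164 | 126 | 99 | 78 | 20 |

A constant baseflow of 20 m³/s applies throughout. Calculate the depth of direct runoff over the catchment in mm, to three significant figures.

Direct runoff: 0.0, 14.0, 35.0, 83.0, 123.0, 194.0, 144.0, 106.0, 79.0, 58.0, 0.0 m³/s; ΣQ_DR = 836.0 m³/s.
V = ΣQ_DR · Δt = 836.0 × 3600 s = 3.010 × 10^6 m³.
Over A = 48.2 km², depth = V / A = 62.4 mm.

d ≈ 62.4 mm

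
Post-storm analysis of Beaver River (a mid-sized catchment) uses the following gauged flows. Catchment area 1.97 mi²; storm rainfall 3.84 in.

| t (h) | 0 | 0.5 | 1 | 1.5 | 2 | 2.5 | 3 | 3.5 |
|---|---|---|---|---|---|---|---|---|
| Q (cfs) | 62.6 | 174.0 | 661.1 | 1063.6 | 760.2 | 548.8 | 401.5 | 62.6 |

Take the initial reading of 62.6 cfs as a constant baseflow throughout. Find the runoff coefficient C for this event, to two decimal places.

C ≈ 0.33

ΣQ_DR = 3234 cfs; V = ΣQ_DR·Δt = 5.820 × 10^6 ft³.
Runoff depth d = V / A = 1.272 in.
C = d / P = 1.272 / 3.84 = 0.33.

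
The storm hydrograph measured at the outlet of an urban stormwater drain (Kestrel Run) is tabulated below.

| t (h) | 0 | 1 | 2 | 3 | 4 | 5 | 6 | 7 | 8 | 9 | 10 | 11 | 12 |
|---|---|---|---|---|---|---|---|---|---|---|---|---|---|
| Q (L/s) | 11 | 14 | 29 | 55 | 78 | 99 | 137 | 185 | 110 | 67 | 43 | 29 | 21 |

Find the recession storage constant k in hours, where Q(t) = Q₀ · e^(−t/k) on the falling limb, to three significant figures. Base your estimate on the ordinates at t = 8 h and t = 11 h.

k ≈ 2.25 h

On the falling limb, Q drops from 110 to 29 L/s between t = 8 h and t = 11 h (Δt = 3 h).
k = −Δt / ln(Q₂/Q₁) = −3 / ln(29/110) = 2.25 h.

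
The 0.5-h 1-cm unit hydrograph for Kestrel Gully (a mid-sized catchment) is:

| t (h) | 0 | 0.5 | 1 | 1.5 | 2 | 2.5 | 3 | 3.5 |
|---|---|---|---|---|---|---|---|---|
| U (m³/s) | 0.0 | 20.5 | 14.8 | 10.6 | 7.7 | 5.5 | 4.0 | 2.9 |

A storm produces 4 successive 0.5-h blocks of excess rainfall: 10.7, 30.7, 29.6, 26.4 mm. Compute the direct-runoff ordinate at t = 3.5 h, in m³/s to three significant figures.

By discrete convolution, Q_j = Σ (P_i / 10 mm) · U_{j−i}.
At t = 3.5 h (j=7): Q = (10.7/10)·2.9 + (30.7/10)·4.0 + (29.6/10)·5.5 + (26.4/10)·7.7 = 52.0 m³/s.

Q ≈ 52.0 m³/s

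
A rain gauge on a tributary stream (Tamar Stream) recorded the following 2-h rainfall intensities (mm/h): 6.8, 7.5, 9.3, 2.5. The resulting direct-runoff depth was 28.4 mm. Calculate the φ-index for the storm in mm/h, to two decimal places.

φ ≈ 3.13 mm/h

Only the 3 blocks with intensity above φ contribute runoff: 6.8, 7.5, 9.3 mm/h.
Σ(I−φ)·Δt = d  ⇒  (6.8+7.5+9.3 − 3φ)·2 = 28.4
φ = (23.60 − 28.4/2) / 3 = 3.13 mm/h.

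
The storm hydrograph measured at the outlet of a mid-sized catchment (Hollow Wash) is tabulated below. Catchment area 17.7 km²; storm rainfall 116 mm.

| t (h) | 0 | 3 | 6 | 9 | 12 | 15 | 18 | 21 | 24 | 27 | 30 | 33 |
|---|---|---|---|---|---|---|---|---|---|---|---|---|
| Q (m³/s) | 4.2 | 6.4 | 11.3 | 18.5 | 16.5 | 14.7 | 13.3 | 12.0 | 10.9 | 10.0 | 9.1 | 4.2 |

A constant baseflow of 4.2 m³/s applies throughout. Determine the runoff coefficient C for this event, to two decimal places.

ΣQ_DR = 80.70 m³/s; V = ΣQ_DR·Δt = 8.716 × 10^5 m³.
Runoff depth d = V / A = 49.24 mm.
C = d / P = 49.24 / 116 = 0.42.

C ≈ 0.42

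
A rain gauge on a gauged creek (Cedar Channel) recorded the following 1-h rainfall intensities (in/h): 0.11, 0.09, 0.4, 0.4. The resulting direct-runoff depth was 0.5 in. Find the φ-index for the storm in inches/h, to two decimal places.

φ ≈ 0.15 in/h

Only the 2 blocks with intensity above φ contribute runoff: 0.4, 0.4 in/h.
Σ(I−φ)·Δt = d  ⇒  (0.4+0.4 − 2φ)·1 = 0.5
φ = (0.8000 − 0.5/1) / 2 = 0.15 in/h.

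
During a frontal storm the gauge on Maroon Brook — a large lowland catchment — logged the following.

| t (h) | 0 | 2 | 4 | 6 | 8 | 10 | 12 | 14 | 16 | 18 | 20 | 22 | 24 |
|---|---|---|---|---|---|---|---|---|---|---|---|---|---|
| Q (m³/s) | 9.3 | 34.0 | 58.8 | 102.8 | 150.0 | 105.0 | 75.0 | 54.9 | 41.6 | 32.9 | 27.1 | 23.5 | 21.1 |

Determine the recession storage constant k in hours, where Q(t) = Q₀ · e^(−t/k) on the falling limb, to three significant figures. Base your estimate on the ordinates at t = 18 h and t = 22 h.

On the falling limb, Q drops from 32.9 to 23.5 m³/s between t = 18 h and t = 22 h (Δt = 4 h).
k = −Δt / ln(Q₂/Q₁) = −4 / ln(23.5/32.9) = 11.9 h.

k ≈ 11.9 h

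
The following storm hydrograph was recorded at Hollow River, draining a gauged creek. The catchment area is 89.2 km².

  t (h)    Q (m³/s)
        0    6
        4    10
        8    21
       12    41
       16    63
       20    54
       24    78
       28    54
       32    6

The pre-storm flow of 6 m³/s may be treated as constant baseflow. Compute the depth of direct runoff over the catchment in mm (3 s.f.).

Direct runoff: 0.0, 4.0, 15.0, 35.0, 57.0, 48.0, 72.0, 48.0, 0.0 m³/s; ΣQ_DR = 279.0 m³/s.
V = ΣQ_DR · Δt = 279.0 × 14400 s = 4.018 × 10^6 m³.
Over A = 89.2 km², depth = V / A = 45.0 mm.

d ≈ 45.0 mm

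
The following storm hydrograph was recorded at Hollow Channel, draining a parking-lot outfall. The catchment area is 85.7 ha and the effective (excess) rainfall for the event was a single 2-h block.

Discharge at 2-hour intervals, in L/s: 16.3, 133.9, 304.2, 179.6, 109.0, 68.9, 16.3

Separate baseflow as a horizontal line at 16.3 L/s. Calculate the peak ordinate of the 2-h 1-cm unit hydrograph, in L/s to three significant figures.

U_p ≈ 480 L/s

Direct runoff: 0.0, 117.6, 287.9, 163.3, 92.7, 52.6, 0.0 L/s; ΣQ_DR = 714.1 L/s, peak = 287.9 L/s.
Runoff depth d = ΣQ_DR·Δt / A = 714.1 × 7200 / (85.7 ha) = 5.999 mm.
The 1-cm UH is the DRH scaled by (10 mm)/d, so U_p = 287.9 × 10/5.999 = 480 L/s.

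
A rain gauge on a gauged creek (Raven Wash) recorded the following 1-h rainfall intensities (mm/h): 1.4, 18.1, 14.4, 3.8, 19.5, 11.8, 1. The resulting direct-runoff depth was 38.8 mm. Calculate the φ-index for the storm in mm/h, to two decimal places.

Only the 4 blocks with intensity above φ contribute runoff: 18.1, 14.4, 19.5, 11.8 mm/h.
Σ(I−φ)·Δt = d  ⇒  (18.1+14.4+19.5+11.8 − 4φ)·1 = 38.8
φ = (63.80 − 38.8/1) / 4 = 6.25 mm/h.

φ ≈ 6.25 mm/h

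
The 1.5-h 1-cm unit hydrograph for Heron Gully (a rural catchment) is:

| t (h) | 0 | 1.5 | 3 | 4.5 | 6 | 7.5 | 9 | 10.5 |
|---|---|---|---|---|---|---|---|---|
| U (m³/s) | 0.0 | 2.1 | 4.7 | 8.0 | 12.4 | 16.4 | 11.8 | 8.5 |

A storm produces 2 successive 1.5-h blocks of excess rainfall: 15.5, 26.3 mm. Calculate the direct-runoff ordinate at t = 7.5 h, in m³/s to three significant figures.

Q ≈ 58.0 m³/s

By discrete convolution, Q_j = Σ (P_i / 10 mm) · U_{j−i}.
At t = 7.5 h (j=5): Q = (15.5/10)·16.4 + (26.3/10)·12.4 = 58.0 m³/s.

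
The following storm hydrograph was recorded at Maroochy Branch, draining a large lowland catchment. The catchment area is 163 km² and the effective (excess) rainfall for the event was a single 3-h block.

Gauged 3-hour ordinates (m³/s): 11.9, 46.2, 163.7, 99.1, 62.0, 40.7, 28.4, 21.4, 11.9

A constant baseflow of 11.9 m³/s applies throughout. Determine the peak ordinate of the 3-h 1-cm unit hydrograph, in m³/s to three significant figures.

U_p ≈ 60.6 m³/s

Direct runoff: 0.0, 34.3, 151.8, 87.2, 50.1, 28.8, 16.5, 9.5, 0.0 m³/s; ΣQ_DR = 378.2 m³/s, peak = 151.8 m³/s.
Runoff depth d = ΣQ_DR·Δt / A = 378.2 × 10800 / (163 km²) = 25.06 mm.
The 1-cm UH is the DRH scaled by (10 mm)/d, so U_p = 151.8 × 10/25.06 = 60.6 m³/s.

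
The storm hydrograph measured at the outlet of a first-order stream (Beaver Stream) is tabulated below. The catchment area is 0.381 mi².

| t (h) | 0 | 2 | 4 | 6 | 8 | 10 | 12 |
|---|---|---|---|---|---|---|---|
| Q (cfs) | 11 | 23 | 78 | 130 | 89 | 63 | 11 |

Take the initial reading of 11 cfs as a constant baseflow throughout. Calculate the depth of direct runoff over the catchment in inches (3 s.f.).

Direct runoff: 0.0, 12.0, 67.0, 119.0, 78.0, 52.0, 0.0 cfs; ΣQ_DR = 328.0 cfs.
V = ΣQ_DR · Δt = 328.0 × 7200 s = 2.362 × 10^6 ft³.
Over A = 0.381 mi², depth = V / A = 2.67 in.

d ≈ 2.67 in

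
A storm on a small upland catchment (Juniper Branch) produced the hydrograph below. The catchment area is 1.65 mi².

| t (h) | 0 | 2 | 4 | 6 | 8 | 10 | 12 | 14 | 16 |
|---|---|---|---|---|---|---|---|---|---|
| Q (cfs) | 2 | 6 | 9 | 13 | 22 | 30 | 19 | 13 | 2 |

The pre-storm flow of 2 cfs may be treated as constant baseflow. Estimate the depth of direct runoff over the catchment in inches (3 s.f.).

Direct runoff: 0.0, 4.0, 7.0, 11.0, 20.0, 28.0, 17.0, 11.0, 0.0 cfs; ΣQ_DR = 98.00 cfs.
V = ΣQ_DR · Δt = 98.00 × 7200 s = 7.056 × 10^5 ft³.
Over A = 1.65 mi², depth = V / A = 0.184 in.

d ≈ 0.184 in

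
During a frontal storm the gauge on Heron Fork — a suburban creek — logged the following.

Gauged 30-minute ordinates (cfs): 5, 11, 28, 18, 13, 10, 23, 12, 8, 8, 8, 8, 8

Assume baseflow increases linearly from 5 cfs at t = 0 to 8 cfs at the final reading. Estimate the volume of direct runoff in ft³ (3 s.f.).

V ≈ 1.36 × 10^5 ft³

Direct-runoff ordinates (Q − Q_b): 0.00, 5.75, 22.50, 12.25, 7.00, 3.75, 16.50, 5.25, 1.00, 0.75, 0.50, 0.25, 0.00 cfs.
ΣQ_DR = 75.50 cfs.
With Δt = 0.5 h = 1800 s, V = ΣQ_DR · Δt = 75.50 × 1800 = 1.36 × 10^5 ft³.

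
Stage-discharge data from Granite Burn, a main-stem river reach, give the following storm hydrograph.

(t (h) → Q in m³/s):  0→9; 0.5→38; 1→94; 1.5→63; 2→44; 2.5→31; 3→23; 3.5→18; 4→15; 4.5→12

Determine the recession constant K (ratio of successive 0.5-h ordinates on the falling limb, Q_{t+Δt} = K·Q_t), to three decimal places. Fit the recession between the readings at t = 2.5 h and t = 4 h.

K ≈ 0.785

Using the recession-limb readings at t = 2.5 h and t = 4 h: Q falls from 31 to 15 m³/s over 3 intervals.
K = (Q₂/Q₁)^(1/3) = (15/31)^(1/3) = 0.785.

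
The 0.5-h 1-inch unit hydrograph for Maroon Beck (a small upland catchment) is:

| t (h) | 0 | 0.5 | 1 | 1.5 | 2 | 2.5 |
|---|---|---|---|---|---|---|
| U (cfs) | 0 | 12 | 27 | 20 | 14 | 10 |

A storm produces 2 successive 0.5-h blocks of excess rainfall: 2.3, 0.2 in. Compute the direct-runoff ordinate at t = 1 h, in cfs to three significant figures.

Q ≈ 64.5 cfs

By discrete convolution, Q_j = Σ (P_i / 1 in) · U_{j−i}.
At t = 1 h (j=2): Q = (2.3/1)·27 + (0.2/1)·12 = 64.5 cfs.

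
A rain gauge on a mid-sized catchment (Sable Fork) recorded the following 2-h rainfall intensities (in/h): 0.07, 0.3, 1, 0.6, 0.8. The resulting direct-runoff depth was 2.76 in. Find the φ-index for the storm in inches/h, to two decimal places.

φ ≈ 0.34 in/h

Only the 3 blocks with intensity above φ contribute runoff: 1, 0.6, 0.8 in/h.
Σ(I−φ)·Δt = d  ⇒  (1+0.6+0.8 − 3φ)·2 = 2.76
φ = (2.400 − 2.76/2) / 3 = 0.34 in/h.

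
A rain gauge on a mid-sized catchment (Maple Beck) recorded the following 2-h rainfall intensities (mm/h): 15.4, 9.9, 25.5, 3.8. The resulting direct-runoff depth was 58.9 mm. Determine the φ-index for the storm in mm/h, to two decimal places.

φ ≈ 7.12 mm/h

Only the 3 blocks with intensity above φ contribute runoff: 15.4, 9.9, 25.5 mm/h.
Σ(I−φ)·Δt = d  ⇒  (15.4+9.9+25.5 − 3φ)·2 = 58.9
φ = (50.80 − 58.9/2) / 3 = 7.12 mm/h.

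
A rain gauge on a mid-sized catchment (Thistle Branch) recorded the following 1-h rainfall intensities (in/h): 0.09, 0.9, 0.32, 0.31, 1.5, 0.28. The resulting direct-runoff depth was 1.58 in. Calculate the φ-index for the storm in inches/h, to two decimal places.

φ ≈ 0.41 in/h

Only the 2 blocks with intensity above φ contribute runoff: 0.9, 1.5 in/h.
Σ(I−φ)·Δt = d  ⇒  (0.9+1.5 − 2φ)·1 = 1.58
φ = (2.400 − 1.58/1) / 2 = 0.41 in/h.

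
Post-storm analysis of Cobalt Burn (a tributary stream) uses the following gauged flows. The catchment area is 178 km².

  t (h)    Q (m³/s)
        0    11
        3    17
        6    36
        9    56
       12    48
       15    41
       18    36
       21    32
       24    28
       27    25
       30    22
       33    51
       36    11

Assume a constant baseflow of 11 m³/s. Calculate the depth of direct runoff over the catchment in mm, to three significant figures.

Direct runoff: 0.0, 6.0, 25.0, 45.0, 37.0, 30.0, 25.0, 21.0, 17.0, 14.0, 11.0, 40.0, 0.0 m³/s; ΣQ_DR = 271.0 m³/s.
V = ΣQ_DR · Δt = 271.0 × 10800 s = 2.927 × 10^6 m³.
Over A = 178 km², depth = V / A = 16.4 mm.

d ≈ 16.4 mm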